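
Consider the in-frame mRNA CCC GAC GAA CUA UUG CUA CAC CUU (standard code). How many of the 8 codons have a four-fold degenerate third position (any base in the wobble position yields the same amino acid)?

4

Codon 1 CCC (Pro): third position 4-fold.
Codon 2 GAC (Asp): third position 2-fold.
Codon 3 GAA (Glu): third position 2-fold.
Codon 4 CUA (Leu): third position 4-fold.
Codon 5 UUG (Leu): third position 2-fold.
Codon 6 CUA (Leu): third position 4-fold.
Codon 7 CAC (His): third position 2-fold.
Codon 8 CUU (Leu): third position 4-fold.
Four-fold degenerate third positions: 4.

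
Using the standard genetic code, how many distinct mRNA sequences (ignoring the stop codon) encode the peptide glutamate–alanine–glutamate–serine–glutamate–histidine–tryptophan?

Glu: 2 codons.
Ala: 4 codons.
Glu: 2 codons.
Ser: 6 codons.
Glu: 2 codons.
His: 2 codons.
Trp: 1 codon.
2 × 4 × 2 × 6 × 2 × 2 × 1 = 384.

384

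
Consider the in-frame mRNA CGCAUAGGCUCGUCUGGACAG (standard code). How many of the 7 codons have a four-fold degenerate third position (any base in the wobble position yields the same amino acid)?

Codon 1 CGC (Arg): third position 4-fold.
Codon 2 AUA (Ile): third position 3-fold.
Codon 3 GGC (Gly): third position 4-fold.
Codon 4 UCG (Ser): third position 4-fold.
Codon 5 UCU (Ser): third position 4-fold.
Codon 6 GGA (Gly): third position 4-fold.
Codon 7 CAG (Gln): third position 2-fold.
Four-fold degenerate third positions: 5.

5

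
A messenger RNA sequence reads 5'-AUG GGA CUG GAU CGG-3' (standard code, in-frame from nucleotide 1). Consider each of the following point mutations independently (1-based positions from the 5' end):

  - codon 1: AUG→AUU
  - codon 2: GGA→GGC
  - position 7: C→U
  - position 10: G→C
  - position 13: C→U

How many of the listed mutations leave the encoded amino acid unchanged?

Codon 1: AUG (Met) → AUU (Ile) — missense.
Codon 2: GGA (Gly) → GGC (Gly) — synonymous.
Codon 3: CUG (Leu) → UUG (Leu) — synonymous.
Codon 4: GAU (Asp) → CAU (His) — missense.
Codon 5: CGG (Arg) → UGG (Trp) — missense.
Synonymous: 2 of 5.

2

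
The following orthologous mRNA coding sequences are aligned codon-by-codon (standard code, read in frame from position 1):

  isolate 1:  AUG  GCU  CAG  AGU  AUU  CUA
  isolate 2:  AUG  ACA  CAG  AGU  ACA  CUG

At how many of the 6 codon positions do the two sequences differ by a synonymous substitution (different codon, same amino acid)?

1

Codon 1: AUG Met / AUG Met — identical.
Codon 2: GCU Ala / ACA Thr — nonsynonymous.
Codon 3: CAG Gln / CAG Gln — identical.
Codon 4: AGU Ser / AGU Ser — identical.
Codon 5: AUU Ile / ACA Thr — nonsynonymous.
Codon 6: CUA Leu / CUG Leu — synonymous.
Synonymous differences: 1.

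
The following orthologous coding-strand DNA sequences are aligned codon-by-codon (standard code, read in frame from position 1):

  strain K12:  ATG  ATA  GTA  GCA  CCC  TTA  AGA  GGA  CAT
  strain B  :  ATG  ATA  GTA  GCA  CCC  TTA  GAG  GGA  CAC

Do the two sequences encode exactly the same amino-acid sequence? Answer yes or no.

Codon 1: ATG Met / ATG Met — identical.
Codon 2: ATA Ile / ATA Ile — identical.
Codon 3: GTA Val / GTA Val — identical.
Codon 4: GCA Ala / GCA Ala — identical.
Codon 5: CCC Pro / CCC Pro — identical.
Codon 6: TTA Leu / TTA Leu — identical.
Codon 7: AGA Arg / GAG Glu — nonsynonymous.
Codon 8: GGA Gly / GGA Gly — identical.
Codon 9: CAT His / CAC His — synonymous.
Nonsynonymous differences: 1 → different protein.

no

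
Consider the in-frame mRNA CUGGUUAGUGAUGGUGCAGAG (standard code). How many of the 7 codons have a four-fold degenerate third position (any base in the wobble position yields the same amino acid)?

4

Codon 1 CUG (Leu): third position 4-fold.
Codon 2 GUU (Val): third position 4-fold.
Codon 3 AGU (Ser): third position 2-fold.
Codon 4 GAU (Asp): third position 2-fold.
Codon 5 GGU (Gly): third position 4-fold.
Codon 6 GCA (Ala): third position 4-fold.
Codon 7 GAG (Glu): third position 2-fold.
Four-fold degenerate third positions: 4.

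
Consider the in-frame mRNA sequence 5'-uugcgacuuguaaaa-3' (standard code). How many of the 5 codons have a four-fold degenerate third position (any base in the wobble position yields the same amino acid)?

Codon 1 UUG (Leu): third position 2-fold.
Codon 2 CGA (Arg): third position 4-fold.
Codon 3 CUU (Leu): third position 4-fold.
Codon 4 GUA (Val): third position 4-fold.
Codon 5 AAA (Lys): third position 2-fold.
Four-fold degenerate third positions: 3.

3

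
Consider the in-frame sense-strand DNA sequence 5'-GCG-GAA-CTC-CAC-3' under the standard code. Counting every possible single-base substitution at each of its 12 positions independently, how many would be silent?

Codon 1 (GCG, Ala): 3 synonymous substitutions.
Codon 2 (GAA, Glu): 1 synonymous substitution.
Codon 3 (CTC, Leu): 3 synonymous substitutions.
Codon 4 (CAC, His): 1 synonymous substitution.
Total: 3 + 1 + 3 + 1 = 8.

8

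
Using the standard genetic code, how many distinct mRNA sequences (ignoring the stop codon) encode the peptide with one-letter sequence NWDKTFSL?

2304

Asn: 2 codons.
Trp: 1 codon.
Asp: 2 codons.
Lys: 2 codons.
Thr: 4 codons.
Phe: 2 codons.
Ser: 6 codons.
Leu: 6 codons.
2 × 1 × 2 × 2 × 4 × 2 × 6 × 6 = 2304.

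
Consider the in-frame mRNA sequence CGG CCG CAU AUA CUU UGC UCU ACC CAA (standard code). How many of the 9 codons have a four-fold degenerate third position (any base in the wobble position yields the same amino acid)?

5

Codon 1 CGG (Arg): third position 4-fold.
Codon 2 CCG (Pro): third position 4-fold.
Codon 3 CAU (His): third position 2-fold.
Codon 4 AUA (Ile): third position 3-fold.
Codon 5 CUU (Leu): third position 4-fold.
Codon 6 UGC (Cys): third position 2-fold.
Codon 7 UCU (Ser): third position 4-fold.
Codon 8 ACC (Thr): third position 4-fold.
Codon 9 CAA (Gln): third position 2-fold.
Four-fold degenerate third positions: 5.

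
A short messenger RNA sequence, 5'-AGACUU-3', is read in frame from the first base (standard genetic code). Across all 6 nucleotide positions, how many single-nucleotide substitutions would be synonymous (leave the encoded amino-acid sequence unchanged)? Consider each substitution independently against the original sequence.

5

Codon 1 (AGA, Arg): 2 synonymous substitutions.
Codon 2 (CUU, Leu): 3 synonymous substitutions.
Total: 2 + 3 = 5.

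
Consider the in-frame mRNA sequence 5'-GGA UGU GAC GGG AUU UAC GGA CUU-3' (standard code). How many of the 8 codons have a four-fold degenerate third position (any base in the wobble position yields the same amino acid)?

4

Codon 1 GGA (Gly): third position 4-fold.
Codon 2 UGU (Cys): third position 2-fold.
Codon 3 GAC (Asp): third position 2-fold.
Codon 4 GGG (Gly): third position 4-fold.
Codon 5 AUU (Ile): third position 3-fold.
Codon 6 UAC (Tyr): third position 2-fold.
Codon 7 GGA (Gly): third position 4-fold.
Codon 8 CUU (Leu): third position 4-fold.
Four-fold degenerate third positions: 4.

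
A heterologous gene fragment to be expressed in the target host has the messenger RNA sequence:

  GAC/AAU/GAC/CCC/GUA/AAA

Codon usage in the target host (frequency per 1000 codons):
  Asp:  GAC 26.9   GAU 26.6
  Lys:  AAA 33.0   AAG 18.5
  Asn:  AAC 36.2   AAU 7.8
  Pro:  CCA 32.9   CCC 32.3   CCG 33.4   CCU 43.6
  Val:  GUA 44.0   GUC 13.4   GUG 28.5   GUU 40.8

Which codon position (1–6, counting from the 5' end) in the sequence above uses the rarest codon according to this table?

2

Codon 1 GAC (Asp): 26.9 per 1000.
Codon 2 AAU (Asn): 7.8 per 1000.
Codon 3 GAC (Asp): 26.9 per 1000.
Codon 4 CCC (Pro): 32.3 per 1000.
Codon 5 GUA (Val): 44.0 per 1000.
Codon 6 AAA (Lys): 33.0 per 1000.
Lowest frequency is 7.8 at codon 2.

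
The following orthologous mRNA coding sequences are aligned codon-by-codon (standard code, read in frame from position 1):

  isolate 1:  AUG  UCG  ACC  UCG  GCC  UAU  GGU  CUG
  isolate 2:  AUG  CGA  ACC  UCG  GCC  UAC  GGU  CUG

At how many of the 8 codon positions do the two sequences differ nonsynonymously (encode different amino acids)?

Codon 1: AUG Met / AUG Met — identical.
Codon 2: UCG Ser / CGA Arg — nonsynonymous.
Codon 3: ACC Thr / ACC Thr — identical.
Codon 4: UCG Ser / UCG Ser — identical.
Codon 5: GCC Ala / GCC Ala — identical.
Codon 6: UAU Tyr / UAC Tyr — synonymous.
Codon 7: GGU Gly / GGU Gly — identical.
Codon 8: CUG Leu / CUG Leu — identical.
Nonsynonymous differences: 1.

1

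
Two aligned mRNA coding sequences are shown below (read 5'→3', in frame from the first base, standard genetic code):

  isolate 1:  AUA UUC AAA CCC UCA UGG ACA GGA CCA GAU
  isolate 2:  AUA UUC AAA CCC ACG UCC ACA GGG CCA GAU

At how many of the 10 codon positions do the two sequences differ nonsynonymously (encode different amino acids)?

Codon 1: AUA Ile / AUA Ile — identical.
Codon 2: UUC Phe / UUC Phe — identical.
Codon 3: AAA Lys / AAA Lys — identical.
Codon 4: CCC Pro / CCC Pro — identical.
Codon 5: UCA Ser / ACG Thr — nonsynonymous.
Codon 6: UGG Trp / UCC Ser — nonsynonymous.
Codon 7: ACA Thr / ACA Thr — identical.
Codon 8: GGA Gly / GGG Gly — synonymous.
Codon 9: CCA Pro / CCA Pro — identical.
Codon 10: GAU Asp / GAU Asp — identical.
Nonsynonymous differences: 2.

2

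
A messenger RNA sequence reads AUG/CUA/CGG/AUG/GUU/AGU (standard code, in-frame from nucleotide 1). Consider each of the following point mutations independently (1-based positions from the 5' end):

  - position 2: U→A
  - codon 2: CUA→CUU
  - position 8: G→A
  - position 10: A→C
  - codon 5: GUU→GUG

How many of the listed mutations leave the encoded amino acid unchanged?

Codon 1: AUG (Met) → AAG (Lys) — missense.
Codon 2: CUA (Leu) → CUU (Leu) — synonymous.
Codon 3: CGG (Arg) → CAG (Gln) — missense.
Codon 4: AUG (Met) → CUG (Leu) — missense.
Codon 5: GUU (Val) → GUG (Val) — synonymous.
Synonymous: 2 of 5.

2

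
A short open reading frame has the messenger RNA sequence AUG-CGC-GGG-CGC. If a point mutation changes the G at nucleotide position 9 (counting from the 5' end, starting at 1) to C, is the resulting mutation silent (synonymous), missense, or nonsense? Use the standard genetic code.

silent

Position 9 falls in codon 3: GGG → Gly.
After the substitution the codon is GGC → Gly.
Both encode Gly, so the change is synonymous.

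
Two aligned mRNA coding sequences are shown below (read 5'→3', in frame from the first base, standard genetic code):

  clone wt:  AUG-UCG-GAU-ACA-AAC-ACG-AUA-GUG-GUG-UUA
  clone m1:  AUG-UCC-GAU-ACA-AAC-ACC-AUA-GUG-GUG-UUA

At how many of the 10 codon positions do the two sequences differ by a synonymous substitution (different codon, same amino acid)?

2

Codon 1: AUG Met / AUG Met — identical.
Codon 2: UCG Ser / UCC Ser — synonymous.
Codon 3: GAU Asp / GAU Asp — identical.
Codon 4: ACA Thr / ACA Thr — identical.
Codon 5: AAC Asn / AAC Asn — identical.
Codon 6: ACG Thr / ACC Thr — synonymous.
Codon 7: AUA Ile / AUA Ile — identical.
Codon 8: GUG Val / GUG Val — identical.
Codon 9: GUG Val / GUG Val — identical.
Codon 10: UUA Leu / UUA Leu — identical.
Synonymous differences: 2.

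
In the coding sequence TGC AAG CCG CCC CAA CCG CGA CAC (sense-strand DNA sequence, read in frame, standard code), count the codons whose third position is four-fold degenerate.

Codon 1 TGC (Cys): third position 2-fold.
Codon 2 AAG (Lys): third position 2-fold.
Codon 3 CCG (Pro): third position 4-fold.
Codon 4 CCC (Pro): third position 4-fold.
Codon 5 CAA (Gln): third position 2-fold.
Codon 6 CCG (Pro): third position 4-fold.
Codon 7 CGA (Arg): third position 4-fold.
Codon 8 CAC (His): third position 2-fold.
Four-fold degenerate third positions: 4.

4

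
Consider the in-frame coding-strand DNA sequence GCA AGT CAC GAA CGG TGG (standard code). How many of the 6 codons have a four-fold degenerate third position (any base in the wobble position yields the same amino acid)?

2

Codon 1 GCA (Ala): third position 4-fold.
Codon 2 AGT (Ser): third position 2-fold.
Codon 3 CAC (His): third position 2-fold.
Codon 4 GAA (Glu): third position 2-fold.
Codon 5 CGG (Arg): third position 4-fold.
Codon 6 TGG (Trp): third position 1-fold.
Four-fold degenerate third positions: 2.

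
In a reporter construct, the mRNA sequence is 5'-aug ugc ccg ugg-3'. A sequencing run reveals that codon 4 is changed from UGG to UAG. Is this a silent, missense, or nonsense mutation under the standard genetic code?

nonsense

Position 11 falls in codon 4: UGG → Trp.
After the substitution the codon is UAG → Stop.
The new codon is a stop codon, so this is a nonsense mutation.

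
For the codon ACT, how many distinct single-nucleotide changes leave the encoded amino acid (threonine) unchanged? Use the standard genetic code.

Position 1: none → 0 synonymous.
Position 2: none → 0 synonymous.
Position 3: ACC, ACA, ACG → 3 synonymous.
Total: 0 + 0 + 3 = 3.

3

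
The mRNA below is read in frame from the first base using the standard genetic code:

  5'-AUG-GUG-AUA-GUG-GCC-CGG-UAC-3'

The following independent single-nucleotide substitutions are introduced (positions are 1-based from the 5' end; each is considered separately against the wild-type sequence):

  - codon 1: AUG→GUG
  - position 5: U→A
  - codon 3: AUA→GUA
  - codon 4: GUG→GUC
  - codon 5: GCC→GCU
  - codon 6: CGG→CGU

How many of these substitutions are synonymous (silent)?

3

Codon 1: AUG (Met) → GUG (Val) — missense.
Codon 2: GUG (Val) → GAG (Glu) — missense.
Codon 3: AUA (Ile) → GUA (Val) — missense.
Codon 4: GUG (Val) → GUC (Val) — synonymous.
Codon 5: GCC (Ala) → GCU (Ala) — synonymous.
Codon 6: CGG (Arg) → CGU (Arg) — synonymous.
Synonymous: 3 of 6.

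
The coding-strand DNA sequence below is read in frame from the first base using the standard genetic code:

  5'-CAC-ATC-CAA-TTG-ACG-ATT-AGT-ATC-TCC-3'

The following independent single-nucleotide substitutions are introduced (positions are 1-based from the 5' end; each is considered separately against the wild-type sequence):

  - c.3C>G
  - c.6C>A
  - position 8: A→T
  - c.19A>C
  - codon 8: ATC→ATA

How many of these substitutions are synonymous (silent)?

Codon 1: CAC (His) → CAG (Gln) — missense.
Codon 2: ATC (Ile) → ATA (Ile) — synonymous.
Codon 3: CAA (Gln) → CTA (Leu) — missense.
Codon 7: AGT (Ser) → CGT (Arg) — missense.
Codon 8: ATC (Ile) → ATA (Ile) — synonymous.
Synonymous: 2 of 5.

2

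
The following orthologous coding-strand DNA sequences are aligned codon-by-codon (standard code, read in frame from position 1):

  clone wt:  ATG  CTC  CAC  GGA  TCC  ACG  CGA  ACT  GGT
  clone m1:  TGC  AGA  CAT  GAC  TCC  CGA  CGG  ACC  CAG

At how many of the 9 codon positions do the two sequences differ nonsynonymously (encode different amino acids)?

5

Codon 1: ATG Met / TGC Cys — nonsynonymous.
Codon 2: CTC Leu / AGA Arg — nonsynonymous.
Codon 3: CAC His / CAT His — synonymous.
Codon 4: GGA Gly / GAC Asp — nonsynonymous.
Codon 5: TCC Ser / TCC Ser — identical.
Codon 6: ACG Thr / CGA Arg — nonsynonymous.
Codon 7: CGA Arg / CGG Arg — synonymous.
Codon 8: ACT Thr / ACC Thr — synonymous.
Codon 9: GGT Gly / CAG Gln — nonsynonymous.
Nonsynonymous differences: 5.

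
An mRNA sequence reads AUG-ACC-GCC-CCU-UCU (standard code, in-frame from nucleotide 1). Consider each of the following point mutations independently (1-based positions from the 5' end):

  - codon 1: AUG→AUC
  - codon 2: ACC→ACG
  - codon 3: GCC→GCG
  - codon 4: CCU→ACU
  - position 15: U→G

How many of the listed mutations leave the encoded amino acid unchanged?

Codon 1: AUG (Met) → AUC (Ile) — missense.
Codon 2: ACC (Thr) → ACG (Thr) — synonymous.
Codon 3: GCC (Ala) → GCG (Ala) — synonymous.
Codon 4: CCU (Pro) → ACU (Thr) — missense.
Codon 5: UCU (Ser) → UCG (Ser) — synonymous.
Synonymous: 3 of 5.

3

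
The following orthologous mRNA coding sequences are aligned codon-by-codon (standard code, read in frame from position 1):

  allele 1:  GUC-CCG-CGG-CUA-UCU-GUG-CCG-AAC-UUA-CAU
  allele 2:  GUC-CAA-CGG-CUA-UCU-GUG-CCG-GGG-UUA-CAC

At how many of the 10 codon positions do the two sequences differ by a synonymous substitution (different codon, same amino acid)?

Codon 1: GUC Val / GUC Val — identical.
Codon 2: CCG Pro / CAA Gln — nonsynonymous.
Codon 3: CGG Arg / CGG Arg — identical.
Codon 4: CUA Leu / CUA Leu — identical.
Codon 5: UCU Ser / UCU Ser — identical.
Codon 6: GUG Val / GUG Val — identical.
Codon 7: CCG Pro / CCG Pro — identical.
Codon 8: AAC Asn / GGG Gly — nonsynonymous.
Codon 9: UUA Leu / UUA Leu — identical.
Codon 10: CAU His / CAC His — synonymous.
Synonymous differences: 1.

1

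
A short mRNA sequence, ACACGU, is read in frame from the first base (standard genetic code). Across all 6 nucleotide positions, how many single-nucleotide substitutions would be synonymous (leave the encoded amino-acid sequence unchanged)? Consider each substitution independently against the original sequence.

Codon 1 (ACA, Thr): 3 synonymous substitutions.
Codon 2 (CGU, Arg): 3 synonymous substitutions.
Total: 3 + 3 = 6.

6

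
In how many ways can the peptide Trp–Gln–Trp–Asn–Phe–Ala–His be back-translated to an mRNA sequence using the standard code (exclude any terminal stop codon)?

Trp: 1 codon.
Gln: 2 codons.
Trp: 1 codon.
Asn: 2 codons.
Phe: 2 codons.
Ala: 4 codons.
His: 2 codons.
1 × 2 × 1 × 2 × 2 × 4 × 2 = 64.

64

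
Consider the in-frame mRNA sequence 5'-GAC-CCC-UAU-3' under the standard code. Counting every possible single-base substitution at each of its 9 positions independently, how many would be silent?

5

Codon 1 (GAC, Asp): 1 synonymous substitution.
Codon 2 (CCC, Pro): 3 synonymous substitutions.
Codon 3 (UAU, Tyr): 1 synonymous substitution.
Total: 1 + 3 + 1 = 5.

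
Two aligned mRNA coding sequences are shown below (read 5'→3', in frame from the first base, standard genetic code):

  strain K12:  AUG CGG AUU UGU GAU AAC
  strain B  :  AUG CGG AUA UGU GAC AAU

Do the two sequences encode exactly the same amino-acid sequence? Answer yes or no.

Codon 1: AUG Met / AUG Met — identical.
Codon 2: CGG Arg / CGG Arg — identical.
Codon 3: AUU Ile / AUA Ile — synonymous.
Codon 4: UGU Cys / UGU Cys — identical.
Codon 5: GAU Asp / GAC Asp — synonymous.
Codon 6: AAC Asn / AAU Asn — synonymous.
Nonsynonymous differences: 0 → same protein.

yes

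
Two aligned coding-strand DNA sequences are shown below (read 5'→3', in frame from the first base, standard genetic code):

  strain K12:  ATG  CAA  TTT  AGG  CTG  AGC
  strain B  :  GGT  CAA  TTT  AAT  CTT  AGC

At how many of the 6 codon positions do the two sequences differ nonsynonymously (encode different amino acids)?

Codon 1: ATG Met / GGT Gly — nonsynonymous.
Codon 2: CAA Gln / CAA Gln — identical.
Codon 3: TTT Phe / TTT Phe — identical.
Codon 4: AGG Arg / AAT Asn — nonsynonymous.
Codon 5: CTG Leu / CTT Leu — synonymous.
Codon 6: AGC Ser / AGC Ser — identical.
Nonsynonymous differences: 2.

2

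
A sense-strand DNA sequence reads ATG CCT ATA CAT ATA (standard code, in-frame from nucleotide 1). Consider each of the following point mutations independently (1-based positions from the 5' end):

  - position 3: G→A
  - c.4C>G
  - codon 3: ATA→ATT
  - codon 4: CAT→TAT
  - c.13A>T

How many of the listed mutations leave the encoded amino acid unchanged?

1

Codon 1: ATG (Met) → ATA (Ile) — missense.
Codon 2: CCT (Pro) → GCT (Ala) — missense.
Codon 3: ATA (Ile) → ATT (Ile) — synonymous.
Codon 4: CAT (His) → TAT (Tyr) — missense.
Codon 5: ATA (Ile) → TTA (Leu) — missense.
Synonymous: 1 of 5.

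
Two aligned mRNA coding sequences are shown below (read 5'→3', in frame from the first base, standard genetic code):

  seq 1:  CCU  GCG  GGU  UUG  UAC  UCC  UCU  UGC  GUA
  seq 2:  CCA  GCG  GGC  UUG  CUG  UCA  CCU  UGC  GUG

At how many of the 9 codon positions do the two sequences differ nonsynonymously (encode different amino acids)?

2

Codon 1: CCU Pro / CCA Pro — synonymous.
Codon 2: GCG Ala / GCG Ala — identical.
Codon 3: GGU Gly / GGC Gly — synonymous.
Codon 4: UUG Leu / UUG Leu — identical.
Codon 5: UAC Tyr / CUG Leu — nonsynonymous.
Codon 6: UCC Ser / UCA Ser — synonymous.
Codon 7: UCU Ser / CCU Pro — nonsynonymous.
Codon 8: UGC Cys / UGC Cys — identical.
Codon 9: GUA Val / GUG Val — synonymous.
Nonsynonymous differences: 2.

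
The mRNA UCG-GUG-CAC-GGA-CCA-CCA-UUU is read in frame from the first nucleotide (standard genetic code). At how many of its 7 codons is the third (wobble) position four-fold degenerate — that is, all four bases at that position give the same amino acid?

5

Codon 1 UCG (Ser): third position 4-fold.
Codon 2 GUG (Val): third position 4-fold.
Codon 3 CAC (His): third position 2-fold.
Codon 4 GGA (Gly): third position 4-fold.
Codon 5 CCA (Pro): third position 4-fold.
Codon 6 CCA (Pro): third position 4-fold.
Codon 7 UUU (Phe): third position 2-fold.
Four-fold degenerate third positions: 5.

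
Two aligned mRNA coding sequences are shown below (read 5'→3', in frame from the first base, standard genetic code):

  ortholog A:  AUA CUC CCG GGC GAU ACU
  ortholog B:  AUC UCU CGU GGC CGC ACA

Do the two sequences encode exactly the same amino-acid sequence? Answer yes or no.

no

Codon 1: AUA Ile / AUC Ile — synonymous.
Codon 2: CUC Leu / UCU Ser — nonsynonymous.
Codon 3: CCG Pro / CGU Arg — nonsynonymous.
Codon 4: GGC Gly / GGC Gly — identical.
Codon 5: GAU Asp / CGC Arg — nonsynonymous.
Codon 6: ACU Thr / ACA Thr — synonymous.
Nonsynonymous differences: 3 → different protein.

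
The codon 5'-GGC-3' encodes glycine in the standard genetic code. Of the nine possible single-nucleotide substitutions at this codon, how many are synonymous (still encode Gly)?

3

Position 1: none → 0 synonymous.
Position 2: none → 0 synonymous.
Position 3: GGU, GGA, GGG → 3 synonymous.
Total: 0 + 0 + 3 = 3.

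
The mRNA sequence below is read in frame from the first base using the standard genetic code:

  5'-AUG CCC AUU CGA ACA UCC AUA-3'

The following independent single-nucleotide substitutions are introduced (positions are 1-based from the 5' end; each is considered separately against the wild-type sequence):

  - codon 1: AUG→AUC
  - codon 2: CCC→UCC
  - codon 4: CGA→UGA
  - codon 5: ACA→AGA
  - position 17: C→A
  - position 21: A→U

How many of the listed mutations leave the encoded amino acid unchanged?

Codon 1: AUG (Met) → AUC (Ile) — missense.
Codon 2: CCC (Pro) → UCC (Ser) — missense.
Codon 4: CGA (Arg) → UGA (Stop) — nonsense.
Codon 5: ACA (Thr) → AGA (Arg) — missense.
Codon 6: UCC (Ser) → UAC (Tyr) — missense.
Codon 7: AUA (Ile) → AUU (Ile) — synonymous.
Synonymous: 1 of 6.

1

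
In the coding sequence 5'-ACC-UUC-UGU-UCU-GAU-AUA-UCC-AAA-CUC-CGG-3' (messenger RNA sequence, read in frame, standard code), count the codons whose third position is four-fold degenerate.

Codon 1 ACC (Thr): third position 4-fold.
Codon 2 UUC (Phe): third position 2-fold.
Codon 3 UGU (Cys): third position 2-fold.
Codon 4 UCU (Ser): third position 4-fold.
Codon 5 GAU (Asp): third position 2-fold.
Codon 6 AUA (Ile): third position 3-fold.
Codon 7 UCC (Ser): third position 4-fold.
Codon 8 AAA (Lys): third position 2-fold.
Codon 9 CUC (Leu): third position 4-fold.
Codon 10 CGG (Arg): third position 4-fold.
Four-fold degenerate third positions: 5.

5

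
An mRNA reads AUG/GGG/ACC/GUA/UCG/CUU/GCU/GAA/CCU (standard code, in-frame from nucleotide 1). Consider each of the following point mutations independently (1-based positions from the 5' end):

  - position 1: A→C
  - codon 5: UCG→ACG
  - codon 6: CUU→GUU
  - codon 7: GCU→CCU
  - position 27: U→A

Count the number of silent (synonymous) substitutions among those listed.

1

Codon 1: AUG (Met) → CUG (Leu) — missense.
Codon 5: UCG (Ser) → ACG (Thr) — missense.
Codon 6: CUU (Leu) → GUU (Val) — missense.
Codon 7: GCU (Ala) → CCU (Pro) — missense.
Codon 9: CCU (Pro) → CCA (Pro) — synonymous.
Synonymous: 1 of 5.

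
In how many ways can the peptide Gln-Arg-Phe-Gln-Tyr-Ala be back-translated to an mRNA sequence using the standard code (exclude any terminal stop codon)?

384

Gln: 2 codons.
Arg: 6 codons.
Phe: 2 codons.
Gln: 2 codons.
Tyr: 2 codons.
Ala: 4 codons.
2 × 6 × 2 × 2 × 2 × 4 = 384.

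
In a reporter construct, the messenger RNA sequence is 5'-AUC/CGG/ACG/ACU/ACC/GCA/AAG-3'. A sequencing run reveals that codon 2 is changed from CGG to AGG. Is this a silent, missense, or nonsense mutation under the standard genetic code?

Position 4 falls in codon 2: CGG → Arg.
After the substitution the codon is AGG → Arg.
Both encode Arg, so the change is synonymous.

silent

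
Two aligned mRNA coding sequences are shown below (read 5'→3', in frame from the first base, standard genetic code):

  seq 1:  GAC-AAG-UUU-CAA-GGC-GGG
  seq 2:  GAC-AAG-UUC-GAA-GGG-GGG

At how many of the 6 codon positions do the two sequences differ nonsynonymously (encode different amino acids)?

1

Codon 1: GAC Asp / GAC Asp — identical.
Codon 2: AAG Lys / AAG Lys — identical.
Codon 3: UUU Phe / UUC Phe — synonymous.
Codon 4: CAA Gln / GAA Glu — nonsynonymous.
Codon 5: GGC Gly / GGG Gly — synonymous.
Codon 6: GGG Gly / GGG Gly — identical.
Nonsynonymous differences: 1.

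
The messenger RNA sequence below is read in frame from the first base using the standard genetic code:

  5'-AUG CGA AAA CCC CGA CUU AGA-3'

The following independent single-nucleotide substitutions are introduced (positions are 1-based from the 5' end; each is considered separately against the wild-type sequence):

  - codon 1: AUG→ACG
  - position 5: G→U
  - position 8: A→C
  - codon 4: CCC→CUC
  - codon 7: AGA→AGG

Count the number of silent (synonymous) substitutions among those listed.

Codon 1: AUG (Met) → ACG (Thr) — missense.
Codon 2: CGA (Arg) → CUA (Leu) — missense.
Codon 3: AAA (Lys) → ACA (Thr) — missense.
Codon 4: CCC (Pro) → CUC (Leu) — missense.
Codon 7: AGA (Arg) → AGG (Arg) — synonymous.
Synonymous: 1 of 5.

1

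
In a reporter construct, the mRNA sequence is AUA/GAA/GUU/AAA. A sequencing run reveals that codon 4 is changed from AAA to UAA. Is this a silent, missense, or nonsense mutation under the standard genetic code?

Position 10 falls in codon 4: AAA → Lys.
After the substitution the codon is UAA → Stop.
The new codon is a stop codon, so this is a nonsense mutation.

nonsense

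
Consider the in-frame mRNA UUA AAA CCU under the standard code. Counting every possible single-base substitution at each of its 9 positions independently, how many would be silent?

Codon 1 (UUA, Leu): 2 synonymous substitutions.
Codon 2 (AAA, Lys): 1 synonymous substitution.
Codon 3 (CCU, Pro): 3 synonymous substitutions.
Total: 2 + 1 + 3 = 6.

6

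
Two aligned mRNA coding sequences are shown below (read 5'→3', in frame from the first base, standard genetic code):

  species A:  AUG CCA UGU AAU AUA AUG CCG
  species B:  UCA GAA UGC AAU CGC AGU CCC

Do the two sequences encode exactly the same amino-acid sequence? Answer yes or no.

no

Codon 1: AUG Met / UCA Ser — nonsynonymous.
Codon 2: CCA Pro / GAA Glu — nonsynonymous.
Codon 3: UGU Cys / UGC Cys — synonymous.
Codon 4: AAU Asn / AAU Asn — identical.
Codon 5: AUA Ile / CGC Arg — nonsynonymous.
Codon 6: AUG Met / AGU Ser — nonsynonymous.
Codon 7: CCG Pro / CCC Pro — synonymous.
Nonsynonymous differences: 4 → different protein.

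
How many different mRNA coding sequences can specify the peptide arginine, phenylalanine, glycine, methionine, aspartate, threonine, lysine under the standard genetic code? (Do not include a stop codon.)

768

Arg: 6 codons.
Phe: 2 codons.
Gly: 4 codons.
Met: 1 codon.
Asp: 2 codons.
Thr: 4 codons.
Lys: 2 codons.
6 × 2 × 4 × 1 × 2 × 4 × 2 = 768.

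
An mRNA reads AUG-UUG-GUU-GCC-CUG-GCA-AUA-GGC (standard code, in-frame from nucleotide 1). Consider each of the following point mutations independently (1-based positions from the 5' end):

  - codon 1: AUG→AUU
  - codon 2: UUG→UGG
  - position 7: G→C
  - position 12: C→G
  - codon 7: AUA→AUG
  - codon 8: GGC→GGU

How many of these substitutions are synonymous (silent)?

Codon 1: AUG (Met) → AUU (Ile) — missense.
Codon 2: UUG (Leu) → UGG (Trp) — missense.
Codon 3: GUU (Val) → CUU (Leu) — missense.
Codon 4: GCC (Ala) → GCG (Ala) — synonymous.
Codon 7: AUA (Ile) → AUG (Met) — missense.
Codon 8: GGC (Gly) → GGU (Gly) — synonymous.
Synonymous: 2 of 6.

2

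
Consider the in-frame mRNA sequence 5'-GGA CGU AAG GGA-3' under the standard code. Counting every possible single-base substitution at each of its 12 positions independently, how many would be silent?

Codon 1 (GGA, Gly): 3 synonymous substitutions.
Codon 2 (CGU, Arg): 3 synonymous substitutions.
Codon 3 (AAG, Lys): 1 synonymous substitution.
Codon 4 (GGA, Gly): 3 synonymous substitutions.
Total: 3 + 3 + 1 + 3 = 10.

10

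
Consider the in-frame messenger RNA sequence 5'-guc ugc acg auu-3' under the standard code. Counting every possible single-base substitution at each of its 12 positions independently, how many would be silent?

9

Codon 1 (GUC, Val): 3 synonymous substitutions.
Codon 2 (UGC, Cys): 1 synonymous substitution.
Codon 3 (ACG, Thr): 3 synonymous substitutions.
Codon 4 (AUU, Ile): 2 synonymous substitutions.
Total: 3 + 1 + 3 + 2 = 9.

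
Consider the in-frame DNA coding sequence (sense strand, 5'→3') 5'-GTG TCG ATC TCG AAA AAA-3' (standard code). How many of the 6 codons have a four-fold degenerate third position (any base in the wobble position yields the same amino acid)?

3

Codon 1 GTG (Val): third position 4-fold.
Codon 2 TCG (Ser): third position 4-fold.
Codon 3 ATC (Ile): third position 3-fold.
Codon 4 TCG (Ser): third position 4-fold.
Codon 5 AAA (Lys): third position 2-fold.
Codon 6 AAA (Lys): third position 2-fold.
Four-fold degenerate third positions: 3.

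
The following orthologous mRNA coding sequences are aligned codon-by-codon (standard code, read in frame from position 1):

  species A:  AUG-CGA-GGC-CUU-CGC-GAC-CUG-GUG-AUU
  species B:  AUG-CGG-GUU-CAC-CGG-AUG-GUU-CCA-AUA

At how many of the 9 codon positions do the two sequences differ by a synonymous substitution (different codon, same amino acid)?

3

Codon 1: AUG Met / AUG Met — identical.
Codon 2: CGA Arg / CGG Arg — synonymous.
Codon 3: GGC Gly / GUU Val — nonsynonymous.
Codon 4: CUU Leu / CAC His — nonsynonymous.
Codon 5: CGC Arg / CGG Arg — synonymous.
Codon 6: GAC Asp / AUG Met — nonsynonymous.
Codon 7: CUG Leu / GUU Val — nonsynonymous.
Codon 8: GUG Val / CCA Pro — nonsynonymous.
Codon 9: AUU Ile / AUA Ile — synonymous.
Synonymous differences: 3.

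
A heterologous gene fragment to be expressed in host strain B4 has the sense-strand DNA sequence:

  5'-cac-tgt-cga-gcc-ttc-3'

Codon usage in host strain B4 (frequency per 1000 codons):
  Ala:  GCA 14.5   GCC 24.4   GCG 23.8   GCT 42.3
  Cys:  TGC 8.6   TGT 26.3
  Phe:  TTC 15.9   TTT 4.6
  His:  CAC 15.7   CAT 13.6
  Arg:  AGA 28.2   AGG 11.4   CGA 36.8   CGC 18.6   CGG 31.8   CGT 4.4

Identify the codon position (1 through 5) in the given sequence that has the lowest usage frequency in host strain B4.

1

Codon 1 CAC (His): 15.7 per 1000.
Codon 2 TGT (Cys): 26.3 per 1000.
Codon 3 CGA (Arg): 36.8 per 1000.
Codon 4 GCC (Ala): 24.4 per 1000.
Codon 5 TTC (Phe): 15.9 per 1000.
Lowest frequency is 15.7 at codon 1.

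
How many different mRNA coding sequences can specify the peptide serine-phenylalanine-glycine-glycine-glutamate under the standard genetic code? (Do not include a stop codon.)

384

Ser: 6 codons.
Phe: 2 codons.
Gly: 4 codons.
Gly: 4 codons.
Glu: 2 codons.
6 × 2 × 4 × 4 × 2 = 384.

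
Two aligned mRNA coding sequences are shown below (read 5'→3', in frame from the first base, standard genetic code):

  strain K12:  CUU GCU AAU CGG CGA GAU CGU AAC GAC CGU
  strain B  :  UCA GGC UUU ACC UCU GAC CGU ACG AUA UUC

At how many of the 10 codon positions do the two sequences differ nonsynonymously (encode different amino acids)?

Codon 1: CUU Leu / UCA Ser — nonsynonymous.
Codon 2: GCU Ala / GGC Gly — nonsynonymous.
Codon 3: AAU Asn / UUU Phe — nonsynonymous.
Codon 4: CGG Arg / ACC Thr — nonsynonymous.
Codon 5: CGA Arg / UCU Ser — nonsynonymous.
Codon 6: GAU Asp / GAC Asp — synonymous.
Codon 7: CGU Arg / CGU Arg — identical.
Codon 8: AAC Asn / ACG Thr — nonsynonymous.
Codon 9: GAC Asp / AUA Ile — nonsynonymous.
Codon 10: CGU Arg / UUC Phe — nonsynonymous.
Nonsynonymous differences: 8.

8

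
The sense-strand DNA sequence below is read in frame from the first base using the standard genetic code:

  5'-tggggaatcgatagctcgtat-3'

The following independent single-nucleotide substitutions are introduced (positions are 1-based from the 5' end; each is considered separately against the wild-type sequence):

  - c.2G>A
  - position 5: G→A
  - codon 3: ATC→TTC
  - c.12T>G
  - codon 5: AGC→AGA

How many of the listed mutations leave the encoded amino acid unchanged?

0

Codon 1: TGG (Trp) → TAG (Stop) — nonsense.
Codon 2: GGA (Gly) → GAA (Glu) — missense.
Codon 3: ATC (Ile) → TTC (Phe) — missense.
Codon 4: GAT (Asp) → GAG (Glu) — missense.
Codon 5: AGC (Ser) → AGA (Arg) — missense.
Synonymous: 0 of 5.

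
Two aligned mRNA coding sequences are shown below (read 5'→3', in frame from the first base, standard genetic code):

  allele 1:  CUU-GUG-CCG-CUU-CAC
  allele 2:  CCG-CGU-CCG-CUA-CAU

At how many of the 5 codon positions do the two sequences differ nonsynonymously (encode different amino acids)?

2

Codon 1: CUU Leu / CCG Pro — nonsynonymous.
Codon 2: GUG Val / CGU Arg — nonsynonymous.
Codon 3: CCG Pro / CCG Pro — identical.
Codon 4: CUU Leu / CUA Leu — synonymous.
Codon 5: CAC His / CAU His — synonymous.
Nonsynonymous differences: 2.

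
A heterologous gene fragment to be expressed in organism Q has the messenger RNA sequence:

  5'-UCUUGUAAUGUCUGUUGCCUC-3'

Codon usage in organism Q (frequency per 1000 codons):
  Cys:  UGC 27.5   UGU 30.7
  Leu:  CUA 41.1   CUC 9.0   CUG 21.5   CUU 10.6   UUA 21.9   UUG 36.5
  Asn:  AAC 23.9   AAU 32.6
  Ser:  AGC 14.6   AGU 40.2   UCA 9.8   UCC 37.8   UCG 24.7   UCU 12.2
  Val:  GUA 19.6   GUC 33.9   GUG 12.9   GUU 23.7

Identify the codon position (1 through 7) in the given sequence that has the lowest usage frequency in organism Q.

7

Codon 1 UCU (Ser): 12.2 per 1000.
Codon 2 UGU (Cys): 30.7 per 1000.
Codon 3 AAU (Asn): 32.6 per 1000.
Codon 4 GUC (Val): 33.9 per 1000.
Codon 5 UGU (Cys): 30.7 per 1000.
Codon 6 UGC (Cys): 27.5 per 1000.
Codon 7 CUC (Leu): 9.0 per 1000.
Lowest frequency is 9.0 at codon 7.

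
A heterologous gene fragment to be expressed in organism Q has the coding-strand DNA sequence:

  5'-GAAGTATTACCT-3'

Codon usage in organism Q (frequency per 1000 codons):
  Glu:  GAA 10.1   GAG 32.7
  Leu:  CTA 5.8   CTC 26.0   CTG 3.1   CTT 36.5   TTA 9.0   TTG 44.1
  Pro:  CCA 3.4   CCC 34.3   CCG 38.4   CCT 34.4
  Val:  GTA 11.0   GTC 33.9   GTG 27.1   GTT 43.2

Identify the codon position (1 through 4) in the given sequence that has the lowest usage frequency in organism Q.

3

Codon 1 GAA (Glu): 10.1 per 1000.
Codon 2 GTA (Val): 11.0 per 1000.
Codon 3 TTA (Leu): 9.0 per 1000.
Codon 4 CCT (Pro): 34.4 per 1000.
Lowest frequency is 9.0 at codon 3.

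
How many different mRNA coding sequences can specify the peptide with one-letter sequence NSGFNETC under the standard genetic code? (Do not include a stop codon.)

Asn: 2 codons.
Ser: 6 codons.
Gly: 4 codons.
Phe: 2 codons.
Asn: 2 codons.
Glu: 2 codons.
Thr: 4 codons.
Cys: 2 codons.
2 × 6 × 4 × 2 × 2 × 2 × 4 × 2 = 3072.

3072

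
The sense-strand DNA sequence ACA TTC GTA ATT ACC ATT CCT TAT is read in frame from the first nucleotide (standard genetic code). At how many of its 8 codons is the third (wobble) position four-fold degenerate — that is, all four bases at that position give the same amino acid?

4

Codon 1 ACA (Thr): third position 4-fold.
Codon 2 TTC (Phe): third position 2-fold.
Codon 3 GTA (Val): third position 4-fold.
Codon 4 ATT (Ile): third position 3-fold.
Codon 5 ACC (Thr): third position 4-fold.
Codon 6 ATT (Ile): third position 3-fold.
Codon 7 CCT (Pro): third position 4-fold.
Codon 8 TAT (Tyr): third position 2-fold.
Four-fold degenerate third positions: 4.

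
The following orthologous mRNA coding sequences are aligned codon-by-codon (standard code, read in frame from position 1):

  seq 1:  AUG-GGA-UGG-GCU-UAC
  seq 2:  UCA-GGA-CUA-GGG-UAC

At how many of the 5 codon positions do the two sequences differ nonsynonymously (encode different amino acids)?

Codon 1: AUG Met / UCA Ser — nonsynonymous.
Codon 2: GGA Gly / GGA Gly — identical.
Codon 3: UGG Trp / CUA Leu — nonsynonymous.
Codon 4: GCU Ala / GGG Gly — nonsynonymous.
Codon 5: UAC Tyr / UAC Tyr — identical.
Nonsynonymous differences: 3.

3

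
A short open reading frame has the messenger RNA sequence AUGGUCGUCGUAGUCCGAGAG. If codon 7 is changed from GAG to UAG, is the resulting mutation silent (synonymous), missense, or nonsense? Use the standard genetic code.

Position 19 falls in codon 7: GAG → Glu.
After the substitution the codon is UAG → Stop.
The new codon is a stop codon, so this is a nonsense mutation.

nonsense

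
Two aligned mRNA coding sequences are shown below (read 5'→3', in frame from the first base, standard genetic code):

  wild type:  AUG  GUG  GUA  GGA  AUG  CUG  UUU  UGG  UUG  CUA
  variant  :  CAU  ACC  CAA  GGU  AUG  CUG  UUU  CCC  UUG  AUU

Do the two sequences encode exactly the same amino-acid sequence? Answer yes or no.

Codon 1: AUG Met / CAU His — nonsynonymous.
Codon 2: GUG Val / ACC Thr — nonsynonymous.
Codon 3: GUA Val / CAA Gln — nonsynonymous.
Codon 4: GGA Gly / GGU Gly — synonymous.
Codon 5: AUG Met / AUG Met — identical.
Codon 6: CUG Leu / CUG Leu — identical.
Codon 7: UUU Phe / UUU Phe — identical.
Codon 8: UGG Trp / CCC Pro — nonsynonymous.
Codon 9: UUG Leu / UUG Leu — identical.
Codon 10: CUA Leu / AUU Ile — nonsynonymous.
Nonsynonymous differences: 5 → different protein.

no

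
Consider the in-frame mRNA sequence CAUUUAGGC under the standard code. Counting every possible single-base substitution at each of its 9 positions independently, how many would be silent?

Codon 1 (CAU, His): 1 synonymous substitution.
Codon 2 (UUA, Leu): 2 synonymous substitutions.
Codon 3 (GGC, Gly): 3 synonymous substitutions.
Total: 1 + 2 + 3 = 6.

6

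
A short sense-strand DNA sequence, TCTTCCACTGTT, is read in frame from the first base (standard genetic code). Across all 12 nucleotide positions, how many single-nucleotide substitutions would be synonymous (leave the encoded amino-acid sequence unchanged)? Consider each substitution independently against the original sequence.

Codon 1 (TCT, Ser): 3 synonymous substitutions.
Codon 2 (TCC, Ser): 3 synonymous substitutions.
Codon 3 (ACT, Thr): 3 synonymous substitutions.
Codon 4 (GTT, Val): 3 synonymous substitutions.
Total: 3 + 3 + 3 + 3 = 12.

12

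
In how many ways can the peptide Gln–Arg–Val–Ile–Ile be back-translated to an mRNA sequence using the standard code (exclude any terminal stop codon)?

Gln: 2 codons.
Arg: 6 codons.
Val: 4 codons.
Ile: 3 codons.
Ile: 3 codons.
2 × 6 × 4 × 3 × 3 = 432.

432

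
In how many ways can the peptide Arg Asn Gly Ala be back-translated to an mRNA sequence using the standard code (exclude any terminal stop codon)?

Arg: 6 codons.
Asn: 2 codons.
Gly: 4 codons.
Ala: 4 codons.
6 × 2 × 4 × 4 = 192.

192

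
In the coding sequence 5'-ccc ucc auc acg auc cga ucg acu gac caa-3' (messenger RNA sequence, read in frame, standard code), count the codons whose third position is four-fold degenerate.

6

Codon 1 CCC (Pro): third position 4-fold.
Codon 2 UCC (Ser): third position 4-fold.
Codon 3 AUC (Ile): third position 3-fold.
Codon 4 ACG (Thr): third position 4-fold.
Codon 5 AUC (Ile): third position 3-fold.
Codon 6 CGA (Arg): third position 4-fold.
Codon 7 UCG (Ser): third position 4-fold.
Codon 8 ACU (Thr): third position 4-fold.
Codon 9 GAC (Asp): third position 2-fold.
Codon 10 CAA (Gln): third position 2-fold.
Four-fold degenerate third positions: 6.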